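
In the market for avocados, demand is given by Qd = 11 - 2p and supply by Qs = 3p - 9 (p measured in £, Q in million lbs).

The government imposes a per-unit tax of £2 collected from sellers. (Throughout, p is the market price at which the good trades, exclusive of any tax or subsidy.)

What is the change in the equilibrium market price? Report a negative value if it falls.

+1.2

Solve the original market: 11 - 2p = 3p - 9, hence p = 4 and Q = 3.
Since sellers keep the price net of the tax, the effective supply curve becomes Qs = 3p - 15.
Clearing the new market: 11 - 2p = 3p - 15, so p = 5.2 and Q = 0.6.
Δp = 5.2 − 4 = +1.2.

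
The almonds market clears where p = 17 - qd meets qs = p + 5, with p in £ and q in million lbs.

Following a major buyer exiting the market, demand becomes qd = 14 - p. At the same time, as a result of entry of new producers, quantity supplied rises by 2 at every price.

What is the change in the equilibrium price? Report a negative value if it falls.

-2.5

Initially, 17 - p = p + 5, so 12 = 2p and p = 6, q = 11.
After the shift, demand is qd = 14 - p and supply is qs = p + 7.
Equate the new curves: 14 - p = p + 7, giving 7 = 2p, p = 3.5, q = 10.5.
Δp = 3.5 − 6 = -2.5.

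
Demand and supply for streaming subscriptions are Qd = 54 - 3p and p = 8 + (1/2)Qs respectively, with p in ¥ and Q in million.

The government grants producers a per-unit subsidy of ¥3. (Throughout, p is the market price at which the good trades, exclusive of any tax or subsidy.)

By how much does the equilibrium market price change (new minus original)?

-1.2

Initially, 54 - 3p = 2p - 16, so 70 = 5p and p = 14, Q = 12.
Since sellers receive the price plus the subsidy, the effective supply curve becomes Qs = 2p - 10.
Setting them equal: 54 - 3p = 2p - 10 → 64 = 5p, so p = 12.8 and Q = 15.6.
Δp = 12.8 − 14 = -1.2.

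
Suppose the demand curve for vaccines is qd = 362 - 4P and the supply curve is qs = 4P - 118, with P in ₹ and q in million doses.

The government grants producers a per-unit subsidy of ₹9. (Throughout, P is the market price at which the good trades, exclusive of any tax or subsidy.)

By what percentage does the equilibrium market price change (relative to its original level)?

Initially, 362 - 4P = 4P - 118, so 480 = 8P and P = 60, q = 122.
Since sellers receive the price plus the subsidy, the effective supply curve becomes qs = 4P - 82.
Clearing the new market: 362 - 4P = 4P - 82, so P = 55.5 and q = 140.
%ΔP = (55.5 − 60) / 60 × 100 = -7.5%.

-7.5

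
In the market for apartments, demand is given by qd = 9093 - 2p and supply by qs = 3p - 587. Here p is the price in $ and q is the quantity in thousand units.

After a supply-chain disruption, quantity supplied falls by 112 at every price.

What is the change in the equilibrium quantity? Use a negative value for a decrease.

Before the shock: 9093 - 2p = 3p - 587 ⇒ 9680 = 5p ⇒ p = 1936, q = 5221.
The new curves are qd = 9093 - 2p (demand) and qs = 3p - 699 (supply).
Setting them equal: 9093 - 2p = 3p - 699 → 9792 = 5p, so p = 1958.4 and q = 5176.2.
Δq = 5176.2 − 5221 = -44.8.

-44.8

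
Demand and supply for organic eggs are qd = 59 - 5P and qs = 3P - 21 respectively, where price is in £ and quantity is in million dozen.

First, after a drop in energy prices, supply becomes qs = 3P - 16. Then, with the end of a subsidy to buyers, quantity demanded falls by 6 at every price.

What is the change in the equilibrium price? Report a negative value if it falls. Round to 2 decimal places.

-1.38

Solve the original market: 59 - 5P = 3P - 21, hence P = 10 and q = 9.
The shock moves the curves to qd = 53 - 5P and qs = 3P - 16.
Setting them equal: 53 - 5P = 3P - 16 → 69 = 8P, so P = 8.625 and q = 9.875.
ΔP = 8.625 − 10 = -1.38.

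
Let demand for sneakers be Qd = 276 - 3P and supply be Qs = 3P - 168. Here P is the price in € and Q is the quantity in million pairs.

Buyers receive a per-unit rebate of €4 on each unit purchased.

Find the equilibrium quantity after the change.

60

Original equilibrium: 276 - 3P = 3P - 168 gives 444 = 6P, so P = 74 and Q = 54.
Since buyers' out-of-pocket price is the market price minus the rebate, the effective demand curve becomes Qd = 288 - 3P.
Equate the new curves: 288 - 3P = 3P - 168, giving 456 = 6P, P = 76, Q = 60.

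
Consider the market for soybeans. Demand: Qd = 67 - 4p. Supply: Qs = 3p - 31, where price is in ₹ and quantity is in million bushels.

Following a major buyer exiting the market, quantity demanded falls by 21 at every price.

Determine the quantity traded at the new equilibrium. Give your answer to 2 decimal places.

Original equilibrium: 67 - 4p = 3p - 31 gives 98 = 7p, so p = 14 and Q = 11.
With the change applied: demand Qd = 46 - 4p, supply Qs = 3p - 31.
Clearing the new market: 46 - 4p = 3p - 31, so p = 11 and Q = 2.

2.00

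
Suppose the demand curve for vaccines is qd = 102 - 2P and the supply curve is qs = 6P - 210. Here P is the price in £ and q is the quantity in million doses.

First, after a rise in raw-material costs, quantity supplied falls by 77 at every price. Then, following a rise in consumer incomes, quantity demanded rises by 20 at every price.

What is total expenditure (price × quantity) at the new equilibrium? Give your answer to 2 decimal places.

Initially, 102 - 2P = 6P - 210, so 312 = 8P and P = 39, q = 24.
After the shift, demand is qd = 122 - 2P and supply is qs = 6P - 287.
Setting them equal: 122 - 2P = 6P - 287 → 409 = 8P, so P = 51.125 and q = 19.75.
New expenditure = 51.125 × 19.75 = 1009.72.

1009.72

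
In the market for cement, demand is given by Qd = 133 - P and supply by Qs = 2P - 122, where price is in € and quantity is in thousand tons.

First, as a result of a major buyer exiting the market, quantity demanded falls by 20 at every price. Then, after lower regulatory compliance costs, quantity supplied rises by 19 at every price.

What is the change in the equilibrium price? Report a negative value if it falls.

-13

Initially, 133 - P = 2P - 122, so 255 = 3P and P = 85, Q = 48.
The shock moves the curves to Qd = 113 - P and Qs = 2P - 103.
Setting them equal: 113 - P = 2P - 103 → 216 = 3P, so P = 72 and Q = 41.
ΔP = 72 − 85 = -13.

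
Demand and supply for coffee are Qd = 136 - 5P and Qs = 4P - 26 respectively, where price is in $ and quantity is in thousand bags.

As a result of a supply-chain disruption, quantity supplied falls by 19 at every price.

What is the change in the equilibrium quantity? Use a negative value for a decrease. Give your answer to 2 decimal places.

Before the shock: 136 - 5P = 4P - 26 ⇒ 162 = 9P ⇒ P = 18, Q = 46.
The shock moves the curves to Qd = 136 - 5P and Qs = 4P - 45.
Setting them equal: 136 - 5P = 4P - 45 → 181 = 9P, so P = 181/9 ≈ 20.1111 and Q = 319/9 ≈ 35.4444.
ΔQ = 35.4444 − 46 = -10.56.

-10.56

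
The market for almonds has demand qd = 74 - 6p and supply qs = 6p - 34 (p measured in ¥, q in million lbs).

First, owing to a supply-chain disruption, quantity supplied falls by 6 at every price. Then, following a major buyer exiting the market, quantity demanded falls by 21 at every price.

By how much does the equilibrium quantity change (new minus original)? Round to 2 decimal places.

Original equilibrium: 74 - 6p = 6p - 34 gives 108 = 12p, so p = 9 and q = 20.
After the shift, demand is qd = 53 - 6p and supply is qs = 6p - 40.
Setting them equal: 53 - 6p = 6p - 40 → 93 = 12p, so p = 7.75 and q = 6.5.
Δq = 6.5 − 20 = -13.50.

-13.50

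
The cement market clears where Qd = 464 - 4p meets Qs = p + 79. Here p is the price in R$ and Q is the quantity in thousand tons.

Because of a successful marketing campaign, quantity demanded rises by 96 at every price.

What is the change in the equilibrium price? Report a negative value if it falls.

Original equilibrium: 464 - 4p = p + 79 gives 385 = 5p, so p = 77 and Q = 156.
The shock moves the curves to Qd = 560 - 4p and Qs = p + 79.
Setting them equal: 560 - 4p = p + 79 → 481 = 5p, so p = 96.2 and Q = 175.2.
Δp = 96.2 − 77 = +19.2.

+19.2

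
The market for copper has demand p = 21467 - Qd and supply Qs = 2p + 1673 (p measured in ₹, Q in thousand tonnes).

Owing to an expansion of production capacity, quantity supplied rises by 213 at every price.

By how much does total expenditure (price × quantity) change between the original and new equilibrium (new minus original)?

-592282

Initially, 21467 - p = 2p + 1673, so 19794 = 3p and p = 6598, Q = 14869.
The new curves are Qd = 21467 - p (demand) and Qs = 2p + 1886 (supply).
New equilibrium: 21467 - p = 2p + 1886 ⇒ 19581 = 3p ⇒ p = 6527, Q = 14940.
Expenditure moves from 6598×14869 = 98105662 to 6527×14940 = 97513380; change = -592282.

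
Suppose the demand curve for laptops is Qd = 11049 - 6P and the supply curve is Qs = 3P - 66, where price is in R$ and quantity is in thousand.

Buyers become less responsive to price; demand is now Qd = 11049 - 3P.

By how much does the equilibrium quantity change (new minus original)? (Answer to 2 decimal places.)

Before the shock: 11049 - 6P = 3P - 66 ⇒ 11115 = 9P ⇒ P = 1235, Q = 3639.
With the change applied: demand Qd = 11049 - 3P, supply Qs = 3P - 66.
Equate the new curves: 11049 - 3P = 3P - 66, giving 11115 = 6P, P = 1852.5, Q = 5491.5.
ΔQ = 5491.5 − 3639 = +1852.50.

+1852.50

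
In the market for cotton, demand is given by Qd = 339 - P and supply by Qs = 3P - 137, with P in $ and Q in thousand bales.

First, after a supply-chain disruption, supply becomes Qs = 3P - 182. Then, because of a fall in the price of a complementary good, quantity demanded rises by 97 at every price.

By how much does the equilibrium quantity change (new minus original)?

+61.5

Original equilibrium: 339 - P = 3P - 137 gives 476 = 4P, so P = 119 and Q = 220.
After the shift, demand is Qd = 436 - P and supply is Qs = 3P - 182.
New equilibrium: 436 - P = 3P - 182 ⇒ 618 = 4P ⇒ P = 154.5, Q = 281.5.
ΔQ = 281.5 − 220 = +61.5.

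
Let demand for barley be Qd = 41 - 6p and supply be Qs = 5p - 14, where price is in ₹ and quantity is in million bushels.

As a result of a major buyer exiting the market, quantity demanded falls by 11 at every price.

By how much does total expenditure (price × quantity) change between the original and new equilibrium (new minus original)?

Initially, 41 - 6p = 5p - 14, so 55 = 11p and p = 5, Q = 11.
After the shift, demand is Qd = 30 - 6p and supply is Qs = 5p - 14.
Setting them equal: 30 - 6p = 5p - 14 → 44 = 11p, so p = 4 and Q = 6.
Expenditure moves from 5×11 = 55 to 4×6 = 24; change = -31.

-31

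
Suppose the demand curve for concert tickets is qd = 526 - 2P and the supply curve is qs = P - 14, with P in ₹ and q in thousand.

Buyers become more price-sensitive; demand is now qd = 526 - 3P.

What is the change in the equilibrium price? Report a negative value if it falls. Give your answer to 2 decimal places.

Original equilibrium: 526 - 2P = P - 14 gives 540 = 3P, so P = 180 and q = 166.
With the change applied: demand qd = 526 - 3P, supply qs = P - 14.
Equate the new curves: 526 - 3P = P - 14, giving 540 = 4P, P = 135, q = 121.
ΔP = 135 − 180 = -45.00.

-45.00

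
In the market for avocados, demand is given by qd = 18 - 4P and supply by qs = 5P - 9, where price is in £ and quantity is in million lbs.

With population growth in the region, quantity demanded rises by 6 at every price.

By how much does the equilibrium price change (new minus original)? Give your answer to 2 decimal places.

Before the shock: 18 - 4P = 5P - 9 ⇒ 27 = 9P ⇒ P = 3, q = 6.
With the change applied: demand qd = 24 - 4P, supply qs = 5P - 9.
Equate the new curves: 24 - 4P = 5P - 9, giving 33 = 9P, P = 11/3 ≈ 3.6667, q = 28/3 ≈ 9.3333.
ΔP = 3.6667 − 3 = +0.67.

+0.67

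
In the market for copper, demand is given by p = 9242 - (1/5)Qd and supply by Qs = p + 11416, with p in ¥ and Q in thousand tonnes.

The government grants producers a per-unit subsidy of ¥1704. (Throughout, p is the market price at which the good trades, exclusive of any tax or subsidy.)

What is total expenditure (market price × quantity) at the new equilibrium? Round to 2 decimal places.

102772025.00

Original equilibrium: 46210 - 5p = p + 11416 gives 34794 = 6p, so p = 5799 and Q = 17215.
Since sellers receive the price plus the subsidy, the effective supply curve becomes Qs = p + 13120.
Clearing the new market: 46210 - 5p = p + 13120, so p = 5515 and Q = 18635.
New expenditure = 5515 × 18635 = 102772025.00.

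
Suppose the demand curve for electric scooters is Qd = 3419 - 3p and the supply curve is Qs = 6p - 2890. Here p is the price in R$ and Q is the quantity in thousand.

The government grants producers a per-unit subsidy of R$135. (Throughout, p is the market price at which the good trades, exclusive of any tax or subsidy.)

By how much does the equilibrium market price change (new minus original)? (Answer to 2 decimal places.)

-90.00

Initially, 3419 - 3p = 6p - 2890, so 6309 = 9p and p = 701, Q = 1316.
Since sellers receive the price plus the subsidy, the effective supply curve becomes Qs = 6p - 2080.
Clearing the new market: 3419 - 3p = 6p - 2080, so p = 611 and Q = 1586.
Δp = 611 − 701 = -90.00.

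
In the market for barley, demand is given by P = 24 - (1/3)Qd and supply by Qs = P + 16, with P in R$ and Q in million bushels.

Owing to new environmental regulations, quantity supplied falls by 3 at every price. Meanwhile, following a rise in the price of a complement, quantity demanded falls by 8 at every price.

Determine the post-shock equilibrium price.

12.75

Original equilibrium: 72 - 3P = P + 16 gives 56 = 4P, so P = 14 and Q = 30.
The shock moves the curves to Qd = 64 - 3P and Qs = P + 13.
Setting them equal: 64 - 3P = P + 13 → 51 = 4P, so P = 12.75 and Q = 25.75.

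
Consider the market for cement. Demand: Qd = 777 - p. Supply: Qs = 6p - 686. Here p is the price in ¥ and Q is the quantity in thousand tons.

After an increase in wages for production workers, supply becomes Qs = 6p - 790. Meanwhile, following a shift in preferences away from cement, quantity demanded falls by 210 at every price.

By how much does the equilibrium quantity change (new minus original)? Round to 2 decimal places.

Before the shock: 777 - p = 6p - 686 ⇒ 1463 = 7p ⇒ p = 209, Q = 568.
With the change applied: demand Qd = 567 - p, supply Qs = 6p - 790.
Clearing the new market: 567 - p = 6p - 790, so p = 1357/7 ≈ 193.8571 and Q = 2612/7 ≈ 373.1429.
ΔQ = 373.1429 − 568 = -194.86.

-194.86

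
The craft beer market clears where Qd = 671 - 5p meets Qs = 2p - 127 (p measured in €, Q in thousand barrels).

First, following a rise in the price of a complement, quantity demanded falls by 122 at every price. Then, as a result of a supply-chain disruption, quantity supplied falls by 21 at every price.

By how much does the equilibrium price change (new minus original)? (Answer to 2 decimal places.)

-14.43

Original equilibrium: 671 - 5p = 2p - 127 gives 798 = 7p, so p = 114 and Q = 101.
The shock moves the curves to Qd = 549 - 5p and Qs = 2p - 148.
Clearing the new market: 549 - 5p = 2p - 148, so p = 697/7 ≈ 99.5714 and Q = 358/7 ≈ 51.1429.
Δp = 99.5714 − 114 = -14.43.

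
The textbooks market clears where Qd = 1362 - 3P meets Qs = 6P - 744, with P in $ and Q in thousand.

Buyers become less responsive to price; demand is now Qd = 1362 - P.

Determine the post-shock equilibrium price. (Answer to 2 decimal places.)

Solve the original market: 1362 - 3P = 6P - 744, hence P = 234 and Q = 660.
With the change applied: demand Qd = 1362 - P, supply Qs = 6P - 744.
Equate the new curves: 1362 - P = 6P - 744, giving 2106 = 7P, P = 2106/7 ≈ 300.8571, Q = 7428/7 ≈ 1061.1429.

300.86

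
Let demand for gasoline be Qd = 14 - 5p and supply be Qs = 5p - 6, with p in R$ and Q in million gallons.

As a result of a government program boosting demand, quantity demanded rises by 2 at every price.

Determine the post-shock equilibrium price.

2.2

Original equilibrium: 14 - 5p = 5p - 6 gives 20 = 10p, so p = 2 and Q = 4.
With the change applied: demand Qd = 16 - 5p, supply Qs = 5p - 6.
Equate the new curves: 16 - 5p = 5p - 6, giving 22 = 10p, p = 2.2, Q = 5.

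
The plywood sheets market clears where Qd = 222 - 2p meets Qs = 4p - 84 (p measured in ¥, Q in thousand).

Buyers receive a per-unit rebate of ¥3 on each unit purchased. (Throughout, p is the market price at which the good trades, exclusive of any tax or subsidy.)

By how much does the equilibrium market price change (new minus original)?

Solve the original market: 222 - 2p = 4p - 84, hence p = 51 and Q = 120.
Since buyers' out-of-pocket price is the market price minus the rebate, the effective demand curve becomes Qd = 228 - 2p.
Equate the new curves: 228 - 2p = 4p - 84, giving 312 = 6p, p = 52, Q = 124.
Δp = 52 − 51 = +1.

+1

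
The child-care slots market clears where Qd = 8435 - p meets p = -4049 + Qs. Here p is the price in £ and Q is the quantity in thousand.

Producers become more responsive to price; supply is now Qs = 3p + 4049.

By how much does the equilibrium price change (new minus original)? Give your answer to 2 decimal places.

-1096.50

Before the shock: 8435 - p = p + 4049 ⇒ 4386 = 2p ⇒ p = 2193, Q = 6242.
The new curves are Qd = 8435 - p (demand) and Qs = 3p + 4049 (supply).
Clearing the new market: 8435 - p = 3p + 4049, so p = 1096.5 and Q = 7338.5.
Δp = 1096.5 − 2193 = -1096.50.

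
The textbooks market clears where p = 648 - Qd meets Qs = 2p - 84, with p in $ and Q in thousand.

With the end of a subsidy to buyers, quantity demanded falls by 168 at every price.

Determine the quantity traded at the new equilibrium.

292

Original equilibrium: 648 - p = 2p - 84 gives 732 = 3p, so p = 244 and Q = 404.
The new curves are Qd = 480 - p (demand) and Qs = 2p - 84 (supply).
New equilibrium: 480 - p = 2p - 84 ⇒ 564 = 3p ⇒ p = 188, Q = 292.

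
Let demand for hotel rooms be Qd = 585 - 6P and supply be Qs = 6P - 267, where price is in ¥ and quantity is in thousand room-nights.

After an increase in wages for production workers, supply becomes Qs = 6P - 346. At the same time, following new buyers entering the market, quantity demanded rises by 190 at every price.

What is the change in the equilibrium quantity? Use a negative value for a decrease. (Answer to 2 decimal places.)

Solve the original market: 585 - 6P = 6P - 267, hence P = 71 and Q = 159.
The new curves are Qd = 775 - 6P (demand) and Qs = 6P - 346 (supply).
New equilibrium: 775 - 6P = 6P - 346 ⇒ 1121 = 12P ⇒ P = 1121/12 ≈ 93.4167, Q = 214.5.
ΔQ = 214.5 − 159 = +55.50.

+55.50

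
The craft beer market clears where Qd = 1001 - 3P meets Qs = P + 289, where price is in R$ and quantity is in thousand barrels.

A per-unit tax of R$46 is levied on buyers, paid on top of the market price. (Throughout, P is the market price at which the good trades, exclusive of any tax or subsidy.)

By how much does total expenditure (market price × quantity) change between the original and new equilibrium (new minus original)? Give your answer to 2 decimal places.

Original equilibrium: 1001 - 3P = P + 289 gives 712 = 4P, so P = 178 and Q = 467.
Since buyers pay the price plus the tax, the effective demand curve becomes Qd = 863 - 3P.
Setting them equal: 863 - 3P = P + 289 → 574 = 4P, so P = 143.5 and Q = 432.5.
Expenditure moves from 178×467 = 83126 to 143.5×432.5 = 62063.75; change = -21062.25.

-21062.25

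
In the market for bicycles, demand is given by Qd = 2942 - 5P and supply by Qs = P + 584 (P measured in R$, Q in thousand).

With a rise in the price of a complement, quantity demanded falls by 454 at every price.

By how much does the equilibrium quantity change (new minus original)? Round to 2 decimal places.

-75.67

Solve the original market: 2942 - 5P = P + 584, hence P = 393 and Q = 977.
With the change applied: demand Qd = 2488 - 5P, supply Qs = P + 584.
Setting them equal: 2488 - 5P = P + 584 → 1904 = 6P, so P = 952/3 ≈ 317.3333 and Q = 2704/3 ≈ 901.3333.
ΔQ = 901.3333 − 977 = -75.67.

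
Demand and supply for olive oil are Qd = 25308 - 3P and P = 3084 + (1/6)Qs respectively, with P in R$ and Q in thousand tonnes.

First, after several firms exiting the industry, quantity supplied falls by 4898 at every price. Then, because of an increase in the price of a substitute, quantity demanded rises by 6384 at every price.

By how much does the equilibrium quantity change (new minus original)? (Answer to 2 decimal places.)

Before the shock: 25308 - 3P = 6P - 18504 ⇒ 43812 = 9P ⇒ P = 4868, Q = 10704.
With the change applied: demand Qd = 31692 - 3P, supply Qs = 6P - 23402.
New equilibrium: 31692 - 3P = 6P - 23402 ⇒ 55094 = 9P ⇒ P = 55094/9 ≈ 6121.5556, Q = 39982/3 ≈ 13327.3333.
ΔQ = 13327.3333 − 10704 = +2623.33.

+2623.33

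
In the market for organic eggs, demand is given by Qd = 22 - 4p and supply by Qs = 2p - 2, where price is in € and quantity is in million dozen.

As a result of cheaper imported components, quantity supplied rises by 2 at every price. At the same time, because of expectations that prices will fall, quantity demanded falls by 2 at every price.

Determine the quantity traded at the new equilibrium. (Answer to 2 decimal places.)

Before the shock: 22 - 4p = 2p - 2 ⇒ 24 = 6p ⇒ p = 4, Q = 6.
After the shift, demand is Qd = 20 - 4p and supply is Qs = 2p.
New equilibrium: 20 - 4p = 2p ⇒ 20 = 6p ⇒ p = 10/3 ≈ 3.3333, Q = 20/3 ≈ 6.6667.

6.67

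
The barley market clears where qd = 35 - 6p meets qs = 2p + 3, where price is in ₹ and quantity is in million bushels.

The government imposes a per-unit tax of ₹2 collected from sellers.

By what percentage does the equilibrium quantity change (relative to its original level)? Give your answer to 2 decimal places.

Initially, 35 - 6p = 2p + 3, so 32 = 8p and p = 4, q = 11.
Since sellers keep the price net of the tax, the effective supply curve becomes qs = 2p - 1.
Clearing the new market: 35 - 6p = 2p - 1, so p = 4.5 and q = 8.
%Δq = (8 − 11) / 11 × 100 = -27.27%.

-27.27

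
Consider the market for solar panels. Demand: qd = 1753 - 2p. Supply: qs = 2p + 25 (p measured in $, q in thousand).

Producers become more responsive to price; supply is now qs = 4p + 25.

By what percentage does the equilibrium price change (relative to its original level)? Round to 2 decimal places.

-33.33

Initially, 1753 - 2p = 2p + 25, so 1728 = 4p and p = 432, q = 889.
The new curves are qd = 1753 - 2p (demand) and qs = 4p + 25 (supply).
Clearing the new market: 1753 - 2p = 4p + 25, so p = 288 and q = 1177.
%Δp = (288 − 432) / 432 × 100 = -33.33%.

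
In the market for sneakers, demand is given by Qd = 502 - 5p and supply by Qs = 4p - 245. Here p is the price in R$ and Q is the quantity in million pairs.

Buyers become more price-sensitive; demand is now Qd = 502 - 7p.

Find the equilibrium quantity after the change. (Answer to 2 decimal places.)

Before the shock: 502 - 5p = 4p - 245 ⇒ 747 = 9p ⇒ p = 83, Q = 87.
The new curves are Qd = 502 - 7p (demand) and Qs = 4p - 245 (supply).
Setting them equal: 502 - 7p = 4p - 245 → 747 = 11p, so p = 747/11 ≈ 67.9091 and Q = 293/11 ≈ 26.6364.

26.64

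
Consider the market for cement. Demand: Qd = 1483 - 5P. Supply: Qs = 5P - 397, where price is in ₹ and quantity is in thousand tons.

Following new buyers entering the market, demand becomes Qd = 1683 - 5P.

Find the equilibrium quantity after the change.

643

Solve the original market: 1483 - 5P = 5P - 397, hence P = 188 and Q = 543.
The new curves are Qd = 1683 - 5P (demand) and Qs = 5P - 397 (supply).
Clearing the new market: 1683 - 5P = 5P - 397, so P = 208 and Q = 643.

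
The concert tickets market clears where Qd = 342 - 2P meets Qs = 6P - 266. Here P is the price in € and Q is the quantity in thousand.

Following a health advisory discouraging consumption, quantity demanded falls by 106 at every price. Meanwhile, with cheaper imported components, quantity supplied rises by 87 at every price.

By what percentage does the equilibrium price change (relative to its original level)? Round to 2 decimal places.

-31.74

Solve the original market: 342 - 2P = 6P - 266, hence P = 76 and Q = 190.
The shock moves the curves to Qd = 236 - 2P and Qs = 6P - 179.
Clearing the new market: 236 - 2P = 6P - 179, so P = 51.875 and Q = 132.25.
%ΔP = (51.875 − 76) / 76 × 100 = -31.74%.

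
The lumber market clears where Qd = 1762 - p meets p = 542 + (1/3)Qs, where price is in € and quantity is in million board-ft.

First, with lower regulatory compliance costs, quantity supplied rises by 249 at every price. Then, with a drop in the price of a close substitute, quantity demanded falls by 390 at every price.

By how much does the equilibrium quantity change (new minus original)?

-230.25

Solve the original market: 1762 - p = 3p - 1626, hence p = 847 and Q = 915.
With the change applied: demand Qd = 1372 - p, supply Qs = 3p - 1377.
Setting them equal: 1372 - p = 3p - 1377 → 2749 = 4p, so p = 687.25 and Q = 684.75.
ΔQ = 684.75 − 915 = -230.25.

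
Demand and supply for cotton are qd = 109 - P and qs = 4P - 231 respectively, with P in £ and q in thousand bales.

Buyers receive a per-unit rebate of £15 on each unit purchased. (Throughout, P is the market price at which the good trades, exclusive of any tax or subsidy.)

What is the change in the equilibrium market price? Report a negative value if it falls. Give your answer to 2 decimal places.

Original equilibrium: 109 - P = 4P - 231 gives 340 = 5P, so P = 68 and q = 41.
Since buyers' out-of-pocket price is the market price minus the rebate, the effective demand curve becomes qd = 124 - P.
Setting them equal: 124 - P = 4P - 231 → 355 = 5P, so P = 71 and q = 53.
ΔP = 71 − 68 = +3.00.

+3.00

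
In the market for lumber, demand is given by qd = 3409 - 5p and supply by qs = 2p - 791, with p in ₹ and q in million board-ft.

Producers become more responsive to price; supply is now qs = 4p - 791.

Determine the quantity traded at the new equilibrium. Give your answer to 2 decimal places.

1075.67

Initially, 3409 - 5p = 2p - 791, so 4200 = 7p and p = 600, q = 409.
After the shift, demand is qd = 3409 - 5p and supply is qs = 4p - 791.
Setting them equal: 3409 - 5p = 4p - 791 → 4200 = 9p, so p = 1400/3 ≈ 466.6667 and q = 3227/3 ≈ 1075.6667.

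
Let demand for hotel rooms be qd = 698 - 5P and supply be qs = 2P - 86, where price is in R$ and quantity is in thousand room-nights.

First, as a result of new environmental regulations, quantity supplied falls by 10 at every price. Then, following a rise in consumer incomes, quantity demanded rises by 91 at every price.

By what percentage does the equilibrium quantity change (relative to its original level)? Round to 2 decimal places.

+13.66

Initially, 698 - 5P = 2P - 86, so 784 = 7P and P = 112, q = 138.
After the shift, demand is qd = 789 - 5P and supply is qs = 2P - 96.
Setting them equal: 789 - 5P = 2P - 96 → 885 = 7P, so P = 885/7 ≈ 126.4286 and q = 1098/7 ≈ 156.8571.
%Δq = (156.8571 − 138) / 138 × 100 = +13.66%.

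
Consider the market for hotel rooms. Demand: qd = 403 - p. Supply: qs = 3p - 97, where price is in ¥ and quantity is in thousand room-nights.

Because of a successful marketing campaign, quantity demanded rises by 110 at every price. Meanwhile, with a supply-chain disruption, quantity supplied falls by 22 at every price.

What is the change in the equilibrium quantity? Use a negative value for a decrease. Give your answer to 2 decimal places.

+77.00

Initially, 403 - p = 3p - 97, so 500 = 4p and p = 125, q = 278.
After the shift, demand is qd = 513 - p and supply is qs = 3p - 119.
Equate the new curves: 513 - p = 3p - 119, giving 632 = 4p, p = 158, q = 355.
Δq = 355 − 278 = +77.00.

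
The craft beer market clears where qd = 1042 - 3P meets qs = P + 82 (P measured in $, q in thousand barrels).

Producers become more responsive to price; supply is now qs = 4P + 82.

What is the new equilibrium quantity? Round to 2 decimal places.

Initially, 1042 - 3P = P + 82, so 960 = 4P and P = 240, q = 322.
The shock moves the curves to qd = 1042 - 3P and qs = 4P + 82.
New equilibrium: 1042 - 3P = 4P + 82 ⇒ 960 = 7P ⇒ P = 960/7 ≈ 137.1429, q = 4414/7 ≈ 630.5714.

630.57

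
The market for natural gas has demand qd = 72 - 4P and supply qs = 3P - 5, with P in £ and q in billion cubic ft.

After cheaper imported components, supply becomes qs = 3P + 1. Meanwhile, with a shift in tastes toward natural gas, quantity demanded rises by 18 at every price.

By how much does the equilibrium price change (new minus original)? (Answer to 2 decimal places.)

Original equilibrium: 72 - 4P = 3P - 5 gives 77 = 7P, so P = 11 and q = 28.
With the change applied: demand qd = 90 - 4P, supply qs = 3P + 1.
Setting them equal: 90 - 4P = 3P + 1 → 89 = 7P, so P = 89/7 ≈ 12.7143 and q = 274/7 ≈ 39.1429.
ΔP = 12.7143 − 11 = +1.71.

+1.71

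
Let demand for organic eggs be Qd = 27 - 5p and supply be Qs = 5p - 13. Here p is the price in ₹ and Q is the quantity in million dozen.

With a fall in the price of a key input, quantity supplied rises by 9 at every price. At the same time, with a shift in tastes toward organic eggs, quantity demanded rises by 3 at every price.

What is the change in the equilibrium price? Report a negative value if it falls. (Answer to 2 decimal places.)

-0.60

Original equilibrium: 27 - 5p = 5p - 13 gives 40 = 10p, so p = 4 and Q = 7.
After the shift, demand is Qd = 30 - 5p and supply is Qs = 5p - 4.
Clearing the new market: 30 - 5p = 5p - 4, so p = 3.4 and Q = 13.
Δp = 3.4 − 4 = -0.60.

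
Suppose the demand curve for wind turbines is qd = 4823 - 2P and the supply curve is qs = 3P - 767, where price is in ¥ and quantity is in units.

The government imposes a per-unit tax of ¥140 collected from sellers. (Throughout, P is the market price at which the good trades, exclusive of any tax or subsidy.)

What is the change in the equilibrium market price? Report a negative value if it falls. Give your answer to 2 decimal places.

+84.00

Before the shock: 4823 - 2P = 3P - 767 ⇒ 5590 = 5P ⇒ P = 1118, q = 2587.
Since sellers keep the price net of the tax, the effective supply curve becomes qs = 3P - 1187.
Clearing the new market: 4823 - 2P = 3P - 1187, so P = 1202 and q = 2419.
ΔP = 1202 − 1118 = +84.00.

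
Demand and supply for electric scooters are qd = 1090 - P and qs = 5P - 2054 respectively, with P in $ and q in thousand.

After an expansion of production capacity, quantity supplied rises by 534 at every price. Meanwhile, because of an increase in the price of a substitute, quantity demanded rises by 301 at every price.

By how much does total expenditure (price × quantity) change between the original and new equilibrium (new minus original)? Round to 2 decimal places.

Original equilibrium: 1090 - P = 5P - 2054 gives 3144 = 6P, so P = 524 and q = 566.
After the shift, demand is qd = 1391 - P and supply is qs = 5P - 1520.
Setting them equal: 1391 - P = 5P - 1520 → 2911 = 6P, so P = 2911/6 ≈ 485.1667 and q = 5435/6 ≈ 905.8333.
Expenditure moves from 524×566 = 296584 to 485.1667×905.8333 = 439480.1389; change = +142896.14.

+142896.14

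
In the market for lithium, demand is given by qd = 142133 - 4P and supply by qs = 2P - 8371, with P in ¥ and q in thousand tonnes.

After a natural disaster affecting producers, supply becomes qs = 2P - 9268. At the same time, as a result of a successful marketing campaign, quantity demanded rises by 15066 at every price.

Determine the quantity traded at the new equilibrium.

Before the shock: 142133 - 4P = 2P - 8371 ⇒ 150504 = 6P ⇒ P = 25084, q = 41797.
With the change applied: demand qd = 157199 - 4P, supply qs = 2P - 9268.
Clearing the new market: 157199 - 4P = 2P - 9268, so P = 27744.5 and q = 46221.

46221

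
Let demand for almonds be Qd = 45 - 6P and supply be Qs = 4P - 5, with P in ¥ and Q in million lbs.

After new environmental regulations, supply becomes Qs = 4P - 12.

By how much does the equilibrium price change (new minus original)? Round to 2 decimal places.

+0.70

Original equilibrium: 45 - 6P = 4P - 5 gives 50 = 10P, so P = 5 and Q = 15.
After the shift, demand is Qd = 45 - 6P and supply is Qs = 4P - 12.
Clearing the new market: 45 - 6P = 4P - 12, so P = 5.7 and Q = 10.8.
ΔP = 5.7 − 5 = +0.70.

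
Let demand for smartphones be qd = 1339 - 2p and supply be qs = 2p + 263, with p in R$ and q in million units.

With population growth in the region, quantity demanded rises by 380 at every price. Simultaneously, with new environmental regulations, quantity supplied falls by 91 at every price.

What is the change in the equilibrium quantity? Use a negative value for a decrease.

+144.5

Initially, 1339 - 2p = 2p + 263, so 1076 = 4p and p = 269, q = 801.
With the change applied: demand qd = 1719 - 2p, supply qs = 2p + 172.
Equate the new curves: 1719 - 2p = 2p + 172, giving 1547 = 4p, p = 386.75, q = 945.5.
Δq = 945.5 − 801 = +144.5.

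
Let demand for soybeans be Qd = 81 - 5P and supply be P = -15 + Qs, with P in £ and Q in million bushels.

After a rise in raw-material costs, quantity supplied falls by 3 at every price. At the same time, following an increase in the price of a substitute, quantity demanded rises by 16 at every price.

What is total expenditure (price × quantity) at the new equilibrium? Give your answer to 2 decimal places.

370.69

Solve the original market: 81 - 5P = P + 15, hence P = 11 and Q = 26.
With the change applied: demand Qd = 97 - 5P, supply Qs = P + 12.
Clearing the new market: 97 - 5P = P + 12, so P = 85/6 ≈ 14.1667 and Q = 157/6 ≈ 26.1667.
New expenditure = 14.1667 × 26.1667 = 370.69.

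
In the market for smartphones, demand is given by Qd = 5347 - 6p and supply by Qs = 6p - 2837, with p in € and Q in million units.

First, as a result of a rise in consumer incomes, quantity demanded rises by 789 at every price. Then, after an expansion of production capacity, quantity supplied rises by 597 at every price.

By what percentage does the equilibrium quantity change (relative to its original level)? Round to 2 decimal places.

Initially, 5347 - 6p = 6p - 2837, so 8184 = 12p and p = 682, Q = 1255.
The new curves are Qd = 6136 - 6p (demand) and Qs = 6p - 2240 (supply).
Equate the new curves: 6136 - 6p = 6p - 2240, giving 8376 = 12p, p = 698, Q = 1948.
%ΔQ = (1948 − 1255) / 1255 × 100 = +55.22%.

+55.22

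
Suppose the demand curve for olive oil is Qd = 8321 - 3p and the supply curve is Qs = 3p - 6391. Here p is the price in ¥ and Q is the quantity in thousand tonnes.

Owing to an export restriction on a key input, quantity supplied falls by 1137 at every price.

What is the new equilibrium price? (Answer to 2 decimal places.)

2641.50

Before the shock: 8321 - 3p = 3p - 6391 ⇒ 14712 = 6p ⇒ p = 2452, Q = 965.
The shock moves the curves to Qd = 8321 - 3p and Qs = 3p - 7528.
Equate the new curves: 8321 - 3p = 3p - 7528, giving 15849 = 6p, p = 2641.5, Q = 396.5.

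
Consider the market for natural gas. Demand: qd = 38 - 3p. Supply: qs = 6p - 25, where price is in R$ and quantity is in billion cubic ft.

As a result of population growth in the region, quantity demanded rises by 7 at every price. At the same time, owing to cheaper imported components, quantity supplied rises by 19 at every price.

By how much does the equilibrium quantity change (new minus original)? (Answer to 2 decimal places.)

Initially, 38 - 3p = 6p - 25, so 63 = 9p and p = 7, q = 17.
The shock moves the curves to qd = 45 - 3p and qs = 6p - 6.
New equilibrium: 45 - 3p = 6p - 6 ⇒ 51 = 9p ⇒ p = 17/3 ≈ 5.6667, q = 28.
Δq = 28 − 17 = +11.00.

+11.00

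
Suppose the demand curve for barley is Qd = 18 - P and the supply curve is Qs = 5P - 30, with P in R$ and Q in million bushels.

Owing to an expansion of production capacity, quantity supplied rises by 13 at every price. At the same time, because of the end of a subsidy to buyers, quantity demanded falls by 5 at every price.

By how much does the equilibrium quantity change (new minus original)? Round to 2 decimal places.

-2.00

Solve the original market: 18 - P = 5P - 30, hence P = 8 and Q = 10.
With the change applied: demand Qd = 13 - P, supply Qs = 5P - 17.
Equate the new curves: 13 - P = 5P - 17, giving 30 = 6P, P = 5, Q = 8.
ΔQ = 8 − 10 = -2.00.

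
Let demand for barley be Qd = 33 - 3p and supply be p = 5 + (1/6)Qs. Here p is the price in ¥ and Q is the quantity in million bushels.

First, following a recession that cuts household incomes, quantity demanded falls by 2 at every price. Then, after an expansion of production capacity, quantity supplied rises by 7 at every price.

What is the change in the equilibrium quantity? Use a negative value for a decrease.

Initially, 33 - 3p = 6p - 30, so 63 = 9p and p = 7, Q = 12.
After the shift, demand is Qd = 31 - 3p and supply is Qs = 6p - 23.
Equate the new curves: 31 - 3p = 6p - 23, giving 54 = 9p, p = 6, Q = 13.
ΔQ = 13 − 12 = +1.

+1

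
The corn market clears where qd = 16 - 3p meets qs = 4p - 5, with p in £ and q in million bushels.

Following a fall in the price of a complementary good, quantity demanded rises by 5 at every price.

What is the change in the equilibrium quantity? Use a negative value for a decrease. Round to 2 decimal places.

Original equilibrium: 16 - 3p = 4p - 5 gives 21 = 7p, so p = 3 and q = 7.
With the change applied: demand qd = 21 - 3p, supply qs = 4p - 5.
New equilibrium: 21 - 3p = 4p - 5 ⇒ 26 = 7p ⇒ p = 26/7 ≈ 3.7143, q = 69/7 ≈ 9.8571.
Δq = 9.8571 − 7 = +2.86.

+2.86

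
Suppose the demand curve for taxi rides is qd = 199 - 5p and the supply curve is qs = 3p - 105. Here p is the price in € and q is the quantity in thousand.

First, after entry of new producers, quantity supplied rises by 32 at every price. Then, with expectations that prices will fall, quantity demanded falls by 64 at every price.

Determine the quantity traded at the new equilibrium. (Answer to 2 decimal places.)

5.00

Before the shock: 199 - 5p = 3p - 105 ⇒ 304 = 8p ⇒ p = 38, q = 9.
The new curves are qd = 135 - 5p (demand) and qs = 3p - 73 (supply).
Equate the new curves: 135 - 5p = 3p - 73, giving 208 = 8p, p = 26, q = 5.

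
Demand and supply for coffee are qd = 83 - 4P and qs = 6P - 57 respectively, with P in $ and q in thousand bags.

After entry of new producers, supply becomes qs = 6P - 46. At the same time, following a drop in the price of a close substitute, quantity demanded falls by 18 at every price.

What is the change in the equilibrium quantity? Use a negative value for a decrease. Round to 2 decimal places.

-6.40

Solve the original market: 83 - 4P = 6P - 57, hence P = 14 and q = 27.
After the shift, demand is qd = 65 - 4P and supply is qs = 6P - 46.
Equate the new curves: 65 - 4P = 6P - 46, giving 111 = 10P, P = 11.1, q = 20.6.
Δq = 20.6 − 27 = -6.40.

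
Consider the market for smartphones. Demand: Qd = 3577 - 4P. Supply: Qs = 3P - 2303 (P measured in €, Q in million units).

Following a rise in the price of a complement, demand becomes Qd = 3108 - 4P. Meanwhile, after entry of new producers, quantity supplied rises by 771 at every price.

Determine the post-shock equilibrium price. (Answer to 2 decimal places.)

662.86

Original equilibrium: 3577 - 4P = 3P - 2303 gives 5880 = 7P, so P = 840 and Q = 217.
The new curves are Qd = 3108 - 4P (demand) and Qs = 3P - 1532 (supply).
Setting them equal: 3108 - 4P = 3P - 1532 → 4640 = 7P, so P = 4640/7 ≈ 662.8571 and Q = 3196/7 ≈ 456.5714.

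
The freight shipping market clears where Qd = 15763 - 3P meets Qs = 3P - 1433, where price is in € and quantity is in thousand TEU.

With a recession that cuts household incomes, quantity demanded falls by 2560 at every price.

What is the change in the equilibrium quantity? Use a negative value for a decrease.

Solve the original market: 15763 - 3P = 3P - 1433, hence P = 2866 and Q = 7165.
The new curves are Qd = 13203 - 3P (demand) and Qs = 3P - 1433 (supply).
Clearing the new market: 13203 - 3P = 3P - 1433, so P = 7318/3 ≈ 2439.3333 and Q = 5885.
ΔQ = 5885 − 7165 = -1280.

-1280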